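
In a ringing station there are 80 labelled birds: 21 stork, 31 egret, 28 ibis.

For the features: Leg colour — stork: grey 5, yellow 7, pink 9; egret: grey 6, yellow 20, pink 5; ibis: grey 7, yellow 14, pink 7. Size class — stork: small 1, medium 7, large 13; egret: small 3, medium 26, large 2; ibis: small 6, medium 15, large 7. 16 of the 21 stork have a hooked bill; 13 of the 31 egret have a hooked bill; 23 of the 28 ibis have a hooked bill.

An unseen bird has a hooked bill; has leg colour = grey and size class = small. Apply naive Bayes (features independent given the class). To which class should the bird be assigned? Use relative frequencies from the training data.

stork: (21/80) × (5/21) × (1/21) × (16/21) ≈ 0.00226757
egret: (31/80) × (6/31) × (3/31) × (13/31) ≈ 0.0030437
ibis: (28/80) × (7/28) × (6/28) × (23/28) ≈ 0.0154018
Highest score → ibis.

ibis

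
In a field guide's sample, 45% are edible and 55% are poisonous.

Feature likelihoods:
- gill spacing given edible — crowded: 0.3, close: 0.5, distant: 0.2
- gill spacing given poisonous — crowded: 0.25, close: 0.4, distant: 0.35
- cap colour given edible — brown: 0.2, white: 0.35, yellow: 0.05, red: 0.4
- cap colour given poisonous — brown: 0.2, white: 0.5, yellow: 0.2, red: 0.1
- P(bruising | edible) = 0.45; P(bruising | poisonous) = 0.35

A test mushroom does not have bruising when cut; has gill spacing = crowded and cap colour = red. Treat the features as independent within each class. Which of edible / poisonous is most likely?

edible

edible: 0.45 × 0.3 × 0.4 × (1−0.45) = 0.0297
poisonous: 0.55 × 0.25 × 0.1 × (1−0.35) = 0.0089375
Highest score → edible.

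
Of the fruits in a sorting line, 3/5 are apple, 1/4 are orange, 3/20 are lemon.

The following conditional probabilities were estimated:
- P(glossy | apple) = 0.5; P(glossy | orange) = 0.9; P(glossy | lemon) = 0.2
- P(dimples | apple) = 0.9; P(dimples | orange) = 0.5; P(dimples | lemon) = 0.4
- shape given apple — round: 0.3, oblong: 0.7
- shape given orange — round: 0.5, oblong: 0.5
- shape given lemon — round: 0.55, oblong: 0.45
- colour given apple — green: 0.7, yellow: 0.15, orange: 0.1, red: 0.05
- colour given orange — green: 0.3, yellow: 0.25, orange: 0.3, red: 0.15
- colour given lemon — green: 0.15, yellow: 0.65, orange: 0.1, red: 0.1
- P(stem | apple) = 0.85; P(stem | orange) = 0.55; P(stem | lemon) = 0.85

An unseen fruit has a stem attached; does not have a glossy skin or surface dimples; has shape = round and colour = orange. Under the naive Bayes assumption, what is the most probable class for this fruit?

apple: 0.6 × (1−0.5) × (1−0.9) × 0.3 × 0.1 × 0.85 = 0.000765
orange: 0.25 × (1−0.9) × (1−0.5) × 0.5 × 0.3 × 0.55 = 0.00103125
lemon: 0.15 × (1−0.2) × (1−0.4) × 0.55 × 0.1 × 0.85 = 0.003366
Highest score → lemon.

lemon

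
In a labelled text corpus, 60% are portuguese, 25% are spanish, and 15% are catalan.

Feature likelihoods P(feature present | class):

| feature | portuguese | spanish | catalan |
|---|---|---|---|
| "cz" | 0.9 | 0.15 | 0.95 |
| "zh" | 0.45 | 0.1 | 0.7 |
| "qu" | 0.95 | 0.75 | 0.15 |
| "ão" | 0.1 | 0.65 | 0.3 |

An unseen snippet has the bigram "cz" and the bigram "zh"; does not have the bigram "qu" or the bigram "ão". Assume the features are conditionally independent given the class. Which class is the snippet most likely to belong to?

portuguese: 0.6 × 0.9 × 0.45 × (1−0.95) × (1−0.1) = 0.010935
spanish: 0.25 × 0.15 × 0.1 × (1−0.75) × (1−0.65) = 0.000328125
catalan: 0.15 × 0.95 × 0.7 × (1−0.15) × (1−0.3) = 0.05935125
Highest score → catalan.

catalan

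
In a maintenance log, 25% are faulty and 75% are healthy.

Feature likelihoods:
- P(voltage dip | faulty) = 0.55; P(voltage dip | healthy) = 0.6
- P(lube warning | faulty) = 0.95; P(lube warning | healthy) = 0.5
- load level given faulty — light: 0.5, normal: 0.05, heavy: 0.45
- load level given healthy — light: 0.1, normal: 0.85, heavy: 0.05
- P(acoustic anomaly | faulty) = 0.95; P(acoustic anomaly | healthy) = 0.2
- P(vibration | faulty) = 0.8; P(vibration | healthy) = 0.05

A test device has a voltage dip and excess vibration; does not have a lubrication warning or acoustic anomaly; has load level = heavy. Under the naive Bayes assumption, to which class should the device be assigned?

healthy

faulty: 0.25 × 0.55 × (1−0.95) × 0.45 × (1−0.95) × 0.8 = 0.00012375
healthy: 0.75 × 0.6 × (1−0.5) × 0.05 × (1−0.2) × 0.05 = 0.00045
Highest score → healthy.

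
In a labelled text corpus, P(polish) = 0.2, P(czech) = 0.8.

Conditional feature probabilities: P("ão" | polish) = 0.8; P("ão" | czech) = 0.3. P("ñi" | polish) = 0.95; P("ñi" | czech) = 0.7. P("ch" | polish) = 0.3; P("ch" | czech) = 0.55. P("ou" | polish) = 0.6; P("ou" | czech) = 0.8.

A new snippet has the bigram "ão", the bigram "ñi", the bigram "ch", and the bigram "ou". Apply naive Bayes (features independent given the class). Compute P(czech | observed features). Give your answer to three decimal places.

0.730

polish: 0.2 × 0.8 × 0.95 × 0.3 × 0.6 = 0.02736
czech: 0.8 × 0.3 × 0.7 × 0.55 × 0.8 = 0.07392
P(czech | x) = 0.07392 / 0.10128 ≈ 0.730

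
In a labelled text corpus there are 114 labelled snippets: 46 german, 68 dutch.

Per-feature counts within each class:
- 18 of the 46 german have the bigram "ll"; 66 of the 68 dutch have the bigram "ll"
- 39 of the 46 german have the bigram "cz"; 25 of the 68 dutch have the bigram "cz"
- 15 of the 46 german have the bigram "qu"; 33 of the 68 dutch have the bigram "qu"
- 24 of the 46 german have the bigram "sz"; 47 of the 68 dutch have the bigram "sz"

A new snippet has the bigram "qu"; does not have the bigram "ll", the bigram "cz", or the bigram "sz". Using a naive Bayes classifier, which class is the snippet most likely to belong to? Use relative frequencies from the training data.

german

german: (46/114) × (28/46) × (7/46) × (15/46) × (22/46) ≈ 0.00582897
dutch: (68/114) × (2/68) × (43/68) × (33/68) × (21/68) ≈ 0.00166265
Highest score → german.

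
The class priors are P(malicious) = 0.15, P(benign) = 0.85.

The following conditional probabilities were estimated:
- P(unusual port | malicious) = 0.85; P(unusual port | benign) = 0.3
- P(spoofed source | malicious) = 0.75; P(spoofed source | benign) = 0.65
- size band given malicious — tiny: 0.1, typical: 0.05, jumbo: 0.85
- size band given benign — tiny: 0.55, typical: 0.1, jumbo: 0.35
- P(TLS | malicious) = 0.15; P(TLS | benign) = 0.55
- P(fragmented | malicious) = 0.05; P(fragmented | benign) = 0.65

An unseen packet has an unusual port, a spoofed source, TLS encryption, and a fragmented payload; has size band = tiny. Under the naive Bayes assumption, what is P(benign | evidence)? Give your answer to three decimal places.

malicious: 0.15 × 0.85 × 0.75 × 0.1 × 0.15 × 0.05 = 0.00007171875
benign: 0.85 × 0.3 × 0.65 × 0.55 × 0.55 × 0.65 = 0.03259059375
P(benign | x) = 0.03259059375 / 0.0326623125 ≈ 0.998

0.998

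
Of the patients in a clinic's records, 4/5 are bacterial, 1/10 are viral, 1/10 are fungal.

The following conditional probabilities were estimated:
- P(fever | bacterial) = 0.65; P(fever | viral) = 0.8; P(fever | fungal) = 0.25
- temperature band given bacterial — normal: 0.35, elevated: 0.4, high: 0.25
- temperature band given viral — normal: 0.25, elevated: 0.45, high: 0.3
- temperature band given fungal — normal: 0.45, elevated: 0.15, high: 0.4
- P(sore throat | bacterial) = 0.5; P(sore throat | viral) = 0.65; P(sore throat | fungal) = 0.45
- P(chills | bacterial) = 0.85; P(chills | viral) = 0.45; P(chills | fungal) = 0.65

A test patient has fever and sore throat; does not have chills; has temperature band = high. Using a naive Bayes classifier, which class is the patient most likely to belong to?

bacterial

bacterial: 0.8 × 0.65 × 0.25 × 0.5 × (1−0.85) = 0.00975
viral: 0.1 × 0.8 × 0.3 × 0.65 × (1−0.45) = 0.00858
fungal: 0.1 × 0.25 × 0.4 × 0.45 × (1−0.65) = 0.001575
Highest score → bacterial.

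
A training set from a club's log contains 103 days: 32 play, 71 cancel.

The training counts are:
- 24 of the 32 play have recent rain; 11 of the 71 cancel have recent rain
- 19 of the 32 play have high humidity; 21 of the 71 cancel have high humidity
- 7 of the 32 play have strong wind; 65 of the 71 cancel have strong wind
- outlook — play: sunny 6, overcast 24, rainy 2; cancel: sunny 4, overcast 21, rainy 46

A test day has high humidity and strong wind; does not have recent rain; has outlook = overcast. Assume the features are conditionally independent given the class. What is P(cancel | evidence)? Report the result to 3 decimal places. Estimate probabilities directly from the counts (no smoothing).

0.860

play: (32/103) × (8/32) × (19/32) × (7/32) × (24/32) ≈ 0.00756599
cancel: (71/103) × (60/71) × (21/71) × (65/71) × (21/71) ≈ 0.0466542
P(cancel | x) = 0.0466542 / 0.05422019 ≈ 0.860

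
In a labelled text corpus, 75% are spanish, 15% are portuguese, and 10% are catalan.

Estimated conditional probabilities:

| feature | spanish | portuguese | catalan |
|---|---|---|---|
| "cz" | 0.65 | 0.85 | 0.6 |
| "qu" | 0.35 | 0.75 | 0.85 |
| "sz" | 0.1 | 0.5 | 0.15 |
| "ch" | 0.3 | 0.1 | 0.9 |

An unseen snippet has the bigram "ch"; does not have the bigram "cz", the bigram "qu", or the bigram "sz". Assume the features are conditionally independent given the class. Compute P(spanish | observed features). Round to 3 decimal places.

spanish: 0.75 × (1−0.65) × (1−0.35) × (1−0.1) × 0.3 = 0.04606875
portuguese: 0.15 × (1−0.85) × (1−0.75) × (1−0.5) × 0.1 = 0.00028125
catalan: 0.1 × (1−0.6) × (1−0.85) × (1−0.15) × 0.9 = 0.00459
P(spanish | x) = 0.04606875 / 0.05094 ≈ 0.904

0.904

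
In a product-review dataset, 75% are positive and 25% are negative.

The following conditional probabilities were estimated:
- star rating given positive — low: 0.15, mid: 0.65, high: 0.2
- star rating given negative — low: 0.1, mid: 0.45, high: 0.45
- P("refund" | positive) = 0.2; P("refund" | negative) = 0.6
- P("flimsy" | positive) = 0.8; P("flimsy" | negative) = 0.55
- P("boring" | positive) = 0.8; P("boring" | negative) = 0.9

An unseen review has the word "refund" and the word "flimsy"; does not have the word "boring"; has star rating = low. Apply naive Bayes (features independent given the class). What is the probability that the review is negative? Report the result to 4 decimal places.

0.1864

positive: 0.75 × 0.15 × 0.2 × 0.8 × (1−0.8) = 0.0036
negative: 0.25 × 0.1 × 0.6 × 0.55 × (1−0.9) = 0.000825
P(negative | x) = 0.000825 / 0.004425 ≈ 0.1864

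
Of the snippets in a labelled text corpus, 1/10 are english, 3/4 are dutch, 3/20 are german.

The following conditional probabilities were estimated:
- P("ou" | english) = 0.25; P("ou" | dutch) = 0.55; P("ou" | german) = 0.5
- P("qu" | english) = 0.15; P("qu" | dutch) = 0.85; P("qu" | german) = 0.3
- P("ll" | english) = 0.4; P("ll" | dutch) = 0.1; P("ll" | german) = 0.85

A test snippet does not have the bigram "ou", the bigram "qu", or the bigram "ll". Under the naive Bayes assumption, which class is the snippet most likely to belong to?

english: 0.1 × (1−0.25) × (1−0.15) × (1−0.4) = 0.03825
dutch: 0.75 × (1−0.55) × (1−0.85) × (1−0.1) = 0.0455625
german: 0.15 × (1−0.5) × (1−0.3) × (1−0.85) = 0.007875
Highest score → dutch.

dutch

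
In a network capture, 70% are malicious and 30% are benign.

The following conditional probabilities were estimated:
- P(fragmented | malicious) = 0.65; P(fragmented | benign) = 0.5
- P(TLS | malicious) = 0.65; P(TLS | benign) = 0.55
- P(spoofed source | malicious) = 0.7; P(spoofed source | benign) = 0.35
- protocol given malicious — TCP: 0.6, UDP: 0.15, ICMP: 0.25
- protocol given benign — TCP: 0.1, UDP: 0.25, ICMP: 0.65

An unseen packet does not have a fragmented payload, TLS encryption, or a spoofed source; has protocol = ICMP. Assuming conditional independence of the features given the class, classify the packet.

benign

malicious: 0.7 × (1−0.65) × (1−0.65) × (1−0.7) × 0.25 = 0.00643125
benign: 0.3 × (1−0.5) × (1−0.55) × (1−0.35) × 0.65 = 0.02851875
Highest score → benign.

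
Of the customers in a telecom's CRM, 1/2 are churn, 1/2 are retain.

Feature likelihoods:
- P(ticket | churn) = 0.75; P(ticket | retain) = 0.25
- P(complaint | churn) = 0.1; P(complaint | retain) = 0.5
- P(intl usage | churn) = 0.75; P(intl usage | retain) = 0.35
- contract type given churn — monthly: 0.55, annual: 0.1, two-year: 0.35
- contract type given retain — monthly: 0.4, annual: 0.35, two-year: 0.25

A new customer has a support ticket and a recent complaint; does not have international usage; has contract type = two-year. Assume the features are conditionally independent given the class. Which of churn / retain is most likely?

churn: 0.5 × 0.75 × 0.1 × (1−0.75) × 0.35 = 0.00328125
retain: 0.5 × 0.25 × 0.5 × (1−0.35) × 0.25 = 0.01015625
Highest score → retain.

retain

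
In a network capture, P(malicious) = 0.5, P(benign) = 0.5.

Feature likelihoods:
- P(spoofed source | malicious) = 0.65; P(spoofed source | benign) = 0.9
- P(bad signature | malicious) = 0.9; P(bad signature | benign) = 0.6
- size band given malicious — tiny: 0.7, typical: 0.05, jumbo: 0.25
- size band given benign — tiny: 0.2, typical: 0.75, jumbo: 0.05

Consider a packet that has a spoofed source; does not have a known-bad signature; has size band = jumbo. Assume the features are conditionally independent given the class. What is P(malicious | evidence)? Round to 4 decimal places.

malicious: 0.5 × 0.65 × (1−0.9) × 0.25 = 0.008125
benign: 0.5 × 0.9 × (1−0.6) × 0.05 = 0.009
P(malicious | x) = 0.008125 / 0.017125 ≈ 0.4745

0.4745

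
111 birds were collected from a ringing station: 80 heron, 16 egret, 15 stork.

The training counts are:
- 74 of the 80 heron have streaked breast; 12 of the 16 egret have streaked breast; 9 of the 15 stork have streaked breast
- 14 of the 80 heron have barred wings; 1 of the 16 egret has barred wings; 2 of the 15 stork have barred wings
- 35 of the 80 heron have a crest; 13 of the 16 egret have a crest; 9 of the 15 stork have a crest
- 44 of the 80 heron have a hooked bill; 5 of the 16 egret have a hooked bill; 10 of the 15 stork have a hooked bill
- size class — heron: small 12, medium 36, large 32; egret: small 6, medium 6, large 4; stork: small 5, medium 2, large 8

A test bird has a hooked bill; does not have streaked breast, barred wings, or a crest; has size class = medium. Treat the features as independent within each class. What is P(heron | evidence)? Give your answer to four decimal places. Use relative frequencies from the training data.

0.7205

heron: (80/111) × (6/80) × (66/80) × (45/80) × (44/80) × (36/80) ≈ 0.0062084
egret: (16/111) × (4/16) × (15/16) × (3/16) × (5/16) × (6/16) ≈ 0.000742319
stork: (15/111) × (6/15) × (13/15) × (6/15) × (10/15) × (2/15) ≈ 0.00166567
P(heron | x) = 0.0062084 / 0.008616389 ≈ 0.7205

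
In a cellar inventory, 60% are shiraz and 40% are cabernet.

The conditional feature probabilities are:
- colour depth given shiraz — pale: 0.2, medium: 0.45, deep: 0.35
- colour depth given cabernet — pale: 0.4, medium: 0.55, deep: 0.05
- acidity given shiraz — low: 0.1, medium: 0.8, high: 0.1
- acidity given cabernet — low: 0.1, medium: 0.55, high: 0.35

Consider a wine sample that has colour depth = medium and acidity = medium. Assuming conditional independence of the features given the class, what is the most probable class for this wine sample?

shiraz: 0.6 × 0.45 × 0.8 = 0.216
cabernet: 0.4 × 0.55 × 0.55 = 0.121
Highest score → shiraz.

shiraz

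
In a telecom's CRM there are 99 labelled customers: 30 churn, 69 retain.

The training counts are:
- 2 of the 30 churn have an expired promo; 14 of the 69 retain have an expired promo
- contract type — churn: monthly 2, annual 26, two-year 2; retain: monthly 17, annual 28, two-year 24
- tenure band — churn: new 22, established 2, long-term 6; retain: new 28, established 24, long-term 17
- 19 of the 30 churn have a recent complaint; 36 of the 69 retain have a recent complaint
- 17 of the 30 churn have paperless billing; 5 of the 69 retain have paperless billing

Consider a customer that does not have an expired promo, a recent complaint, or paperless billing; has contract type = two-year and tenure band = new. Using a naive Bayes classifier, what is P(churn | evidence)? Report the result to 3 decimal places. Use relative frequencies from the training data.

churn: (30/99) × (28/30) × (2/30) × (22/30) × (11/30) × (13/30) ≈ 0.00219698
retain: (69/99) × (55/69) × (24/69) × (28/69) × (33/69) × (64/69) ≈ 0.0347852
P(churn | x) = 0.00219698 / 0.03698218 ≈ 0.059

0.059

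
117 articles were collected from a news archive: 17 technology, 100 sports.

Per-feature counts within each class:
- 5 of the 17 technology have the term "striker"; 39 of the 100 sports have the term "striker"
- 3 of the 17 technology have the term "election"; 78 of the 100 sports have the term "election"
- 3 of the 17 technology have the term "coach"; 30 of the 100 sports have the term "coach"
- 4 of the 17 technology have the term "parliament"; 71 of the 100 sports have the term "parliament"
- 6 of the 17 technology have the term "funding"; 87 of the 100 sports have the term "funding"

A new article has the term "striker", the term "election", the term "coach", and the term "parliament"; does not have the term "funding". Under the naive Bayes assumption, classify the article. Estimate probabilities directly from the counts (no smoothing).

sports

technology: (17/117) × (5/17) × (3/17) × (3/17) × (4/17) × (11/17) ≈ 0.000202621
sports: (100/117) × (39/100) × (78/100) × (30/100) × (71/100) × (13/100) = 0.0071994
Highest score → sports.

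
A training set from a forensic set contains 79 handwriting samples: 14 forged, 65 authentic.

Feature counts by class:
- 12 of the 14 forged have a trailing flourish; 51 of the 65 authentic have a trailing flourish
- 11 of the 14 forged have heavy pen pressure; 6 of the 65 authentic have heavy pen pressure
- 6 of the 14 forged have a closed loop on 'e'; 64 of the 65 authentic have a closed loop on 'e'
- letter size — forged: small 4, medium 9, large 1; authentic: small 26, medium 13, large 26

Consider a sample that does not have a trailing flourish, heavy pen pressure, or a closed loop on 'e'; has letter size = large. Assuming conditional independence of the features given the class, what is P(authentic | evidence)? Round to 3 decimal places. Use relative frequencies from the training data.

forged: (14/79) × (2/14) × (3/14) × (8/14) × (1/14) ≈ 0.000221427
authentic: (65/79) × (14/65) × (59/65) × (1/65) × (26/65) ≈ 0.000989888
P(authentic | x) = 0.000989888 / 0.001211315 ≈ 0.817

0.817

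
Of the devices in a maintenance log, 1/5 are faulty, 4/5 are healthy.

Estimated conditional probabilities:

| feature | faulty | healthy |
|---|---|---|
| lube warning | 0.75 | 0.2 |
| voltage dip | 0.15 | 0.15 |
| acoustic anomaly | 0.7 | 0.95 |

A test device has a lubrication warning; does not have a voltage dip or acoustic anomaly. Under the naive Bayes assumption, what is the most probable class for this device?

faulty: 0.2 × 0.75 × (1−0.15) × (1−0.7) = 0.03825
healthy: 0.8 × 0.2 × (1−0.15) × (1−0.95) = 0.0068
Highest score → faulty.

faulty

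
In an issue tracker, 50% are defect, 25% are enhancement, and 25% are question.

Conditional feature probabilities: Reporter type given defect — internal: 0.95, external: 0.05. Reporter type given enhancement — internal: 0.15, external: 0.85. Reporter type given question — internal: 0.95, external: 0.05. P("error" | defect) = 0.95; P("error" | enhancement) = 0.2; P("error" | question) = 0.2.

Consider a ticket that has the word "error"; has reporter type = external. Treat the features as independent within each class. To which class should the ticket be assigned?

defect: 0.5 × 0.05 × 0.95 = 0.02375
enhancement: 0.25 × 0.85 × 0.2 = 0.0425
question: 0.25 × 0.05 × 0.2 = 0.0025
Highest score → enhancement.

enhancement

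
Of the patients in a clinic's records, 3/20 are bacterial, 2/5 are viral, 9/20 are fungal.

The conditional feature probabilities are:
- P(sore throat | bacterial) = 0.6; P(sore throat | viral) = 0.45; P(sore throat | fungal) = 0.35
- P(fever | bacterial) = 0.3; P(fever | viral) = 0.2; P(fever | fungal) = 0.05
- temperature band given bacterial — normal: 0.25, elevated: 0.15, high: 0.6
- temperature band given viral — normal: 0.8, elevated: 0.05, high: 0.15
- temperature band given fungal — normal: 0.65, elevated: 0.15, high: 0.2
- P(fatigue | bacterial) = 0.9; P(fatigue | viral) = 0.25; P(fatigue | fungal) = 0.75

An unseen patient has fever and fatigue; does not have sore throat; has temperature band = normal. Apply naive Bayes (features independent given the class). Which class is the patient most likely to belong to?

bacterial: 0.15 × (1−0.6) × 0.3 × 0.25 × 0.9 = 0.00405
viral: 0.4 × (1−0.45) × 0.2 × 0.8 × 0.25 = 0.0088
fungal: 0.45 × (1−0.35) × 0.05 × 0.65 × 0.75 = 0.0071296875
Highest score → viral.

viral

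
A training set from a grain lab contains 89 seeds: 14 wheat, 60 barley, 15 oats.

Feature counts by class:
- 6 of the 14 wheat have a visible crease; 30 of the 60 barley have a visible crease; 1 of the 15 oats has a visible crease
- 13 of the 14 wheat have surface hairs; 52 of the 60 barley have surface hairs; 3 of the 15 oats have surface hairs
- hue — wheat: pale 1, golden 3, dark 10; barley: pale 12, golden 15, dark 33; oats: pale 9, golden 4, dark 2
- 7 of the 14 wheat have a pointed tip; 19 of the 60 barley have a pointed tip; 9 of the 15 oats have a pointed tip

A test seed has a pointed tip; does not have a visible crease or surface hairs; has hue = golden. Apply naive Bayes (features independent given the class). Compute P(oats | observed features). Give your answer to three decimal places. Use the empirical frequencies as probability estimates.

0.826

wheat: (14/89) × (8/14) × (1/14) × (3/14) × (7/14) ≈ 0.000687916
barley: (60/89) × (30/60) × (8/60) × (15/60) × (19/60) ≈ 0.00355805
oats: (15/89) × (14/15) × (12/15) × (4/15) × (9/15) ≈ 0.0201348
P(oats | x) = 0.0201348 / 0.024380766 ≈ 0.826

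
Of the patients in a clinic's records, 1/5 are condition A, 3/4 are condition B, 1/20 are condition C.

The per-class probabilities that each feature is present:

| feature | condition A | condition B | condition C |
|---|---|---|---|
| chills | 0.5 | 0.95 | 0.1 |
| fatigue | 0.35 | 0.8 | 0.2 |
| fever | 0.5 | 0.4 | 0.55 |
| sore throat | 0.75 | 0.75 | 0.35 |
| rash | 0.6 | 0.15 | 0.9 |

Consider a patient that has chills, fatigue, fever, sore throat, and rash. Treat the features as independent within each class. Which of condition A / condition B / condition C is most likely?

condition B

condition A: 0.2 × 0.5 × 0.35 × 0.5 × 0.75 × 0.6 = 0.007875
condition B: 0.75 × 0.95 × 0.8 × 0.4 × 0.75 × 0.15 = 0.02565
condition C: 0.05 × 0.1 × 0.2 × 0.55 × 0.35 × 0.9 = 0.00017325
Highest score → condition B.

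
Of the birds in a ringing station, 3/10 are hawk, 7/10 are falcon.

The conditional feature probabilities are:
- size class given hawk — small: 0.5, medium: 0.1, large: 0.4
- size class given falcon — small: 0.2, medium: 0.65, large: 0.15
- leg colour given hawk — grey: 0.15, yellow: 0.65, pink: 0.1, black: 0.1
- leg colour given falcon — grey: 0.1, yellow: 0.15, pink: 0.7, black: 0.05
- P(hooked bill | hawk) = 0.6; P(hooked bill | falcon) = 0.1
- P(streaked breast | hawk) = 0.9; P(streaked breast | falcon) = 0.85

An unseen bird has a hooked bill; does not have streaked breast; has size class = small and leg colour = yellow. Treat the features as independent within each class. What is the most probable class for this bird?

hawk: 0.3 × 0.5 × 0.65 × 0.6 × (1−0.9) = 0.00585
falcon: 0.7 × 0.2 × 0.15 × 0.1 × (1−0.85) = 0.000315
Highest score → hawk.

hawk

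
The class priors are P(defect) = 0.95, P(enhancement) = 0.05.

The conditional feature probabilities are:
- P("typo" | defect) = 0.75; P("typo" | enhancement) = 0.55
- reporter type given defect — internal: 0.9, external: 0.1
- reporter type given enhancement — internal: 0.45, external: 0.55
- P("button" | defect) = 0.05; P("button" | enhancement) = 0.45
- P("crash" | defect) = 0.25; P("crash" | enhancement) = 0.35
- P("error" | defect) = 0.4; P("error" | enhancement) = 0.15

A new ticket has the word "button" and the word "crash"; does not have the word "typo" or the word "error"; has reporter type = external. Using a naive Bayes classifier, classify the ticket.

defect: 0.95 × (1−0.75) × 0.1 × 0.05 × 0.25 × (1−0.4) = 0.000178125
enhancement: 0.05 × (1−0.55) × 0.55 × 0.45 × 0.35 × (1−0.15) = 0.001656703125
Highest score → enhancement.

enhancement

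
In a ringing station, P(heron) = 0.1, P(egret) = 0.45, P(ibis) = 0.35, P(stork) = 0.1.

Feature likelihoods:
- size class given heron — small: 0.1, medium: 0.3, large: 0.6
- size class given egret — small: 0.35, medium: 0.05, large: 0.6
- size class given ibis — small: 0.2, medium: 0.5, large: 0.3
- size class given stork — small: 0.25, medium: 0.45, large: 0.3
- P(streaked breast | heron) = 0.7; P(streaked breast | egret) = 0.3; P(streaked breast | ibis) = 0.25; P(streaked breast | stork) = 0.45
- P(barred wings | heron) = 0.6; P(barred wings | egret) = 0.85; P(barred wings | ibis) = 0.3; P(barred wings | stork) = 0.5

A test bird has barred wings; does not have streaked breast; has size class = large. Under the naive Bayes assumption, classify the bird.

egret

heron: 0.1 × 0.6 × (1−0.7) × 0.6 = 0.0108
egret: 0.45 × 0.6 × (1−0.3) × 0.85 = 0.16065
ibis: 0.35 × 0.3 × (1−0.25) × 0.3 = 0.023625
stork: 0.1 × 0.3 × (1−0.45) × 0.5 = 0.00825
Highest score → egret.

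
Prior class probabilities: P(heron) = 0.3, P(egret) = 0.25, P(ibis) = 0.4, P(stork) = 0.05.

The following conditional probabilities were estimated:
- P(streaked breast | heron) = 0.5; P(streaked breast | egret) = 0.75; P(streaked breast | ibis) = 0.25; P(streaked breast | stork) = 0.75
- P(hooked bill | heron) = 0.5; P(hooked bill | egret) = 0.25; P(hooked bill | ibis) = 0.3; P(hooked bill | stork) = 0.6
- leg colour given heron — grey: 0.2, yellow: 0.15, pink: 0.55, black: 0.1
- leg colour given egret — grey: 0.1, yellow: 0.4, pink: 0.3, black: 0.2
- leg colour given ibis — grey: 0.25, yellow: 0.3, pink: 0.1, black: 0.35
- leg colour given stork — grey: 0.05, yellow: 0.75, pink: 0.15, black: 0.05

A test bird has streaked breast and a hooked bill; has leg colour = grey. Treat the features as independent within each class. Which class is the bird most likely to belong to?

heron: 0.3 × 0.5 × 0.5 × 0.2 = 0.015
egret: 0.25 × 0.75 × 0.25 × 0.1 = 0.0046875
ibis: 0.4 × 0.25 × 0.3 × 0.25 = 0.0075
stork: 0.05 × 0.75 × 0.6 × 0.05 = 0.001125
Highest score → heron.

heron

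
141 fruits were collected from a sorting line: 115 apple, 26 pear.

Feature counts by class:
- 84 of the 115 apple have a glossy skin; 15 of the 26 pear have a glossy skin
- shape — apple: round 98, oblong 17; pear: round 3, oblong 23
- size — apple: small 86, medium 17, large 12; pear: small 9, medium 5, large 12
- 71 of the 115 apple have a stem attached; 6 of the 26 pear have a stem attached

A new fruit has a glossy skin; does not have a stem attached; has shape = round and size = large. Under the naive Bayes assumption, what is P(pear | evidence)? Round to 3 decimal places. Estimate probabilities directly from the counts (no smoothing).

0.177

apple: (115/141) × (84/115) × (98/115) × (12/115) × (44/115) ≈ 0.0202687
pear: (26/141) × (15/26) × (3/26) × (12/26) × (20/26) ≈ 0.00435797
P(pear | x) = 0.00435797 / 0.02462667 ≈ 0.177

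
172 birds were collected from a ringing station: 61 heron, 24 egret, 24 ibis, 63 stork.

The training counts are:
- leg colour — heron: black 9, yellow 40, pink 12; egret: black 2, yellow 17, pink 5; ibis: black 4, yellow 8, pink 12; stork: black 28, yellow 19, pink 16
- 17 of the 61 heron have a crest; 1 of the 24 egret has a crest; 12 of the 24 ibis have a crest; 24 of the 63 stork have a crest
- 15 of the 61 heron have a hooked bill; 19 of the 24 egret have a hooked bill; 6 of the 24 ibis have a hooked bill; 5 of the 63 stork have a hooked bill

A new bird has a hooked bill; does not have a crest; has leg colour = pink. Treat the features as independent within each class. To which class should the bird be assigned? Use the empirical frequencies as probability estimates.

egret

heron: (61/172) × (12/61) × (44/61) × (15/61) ≈ 0.0123748
egret: (24/172) × (5/24) × (23/24) × (19/24) ≈ 0.0220547
ibis: (24/172) × (12/24) × (12/24) × (6/24) ≈ 0.00872093
stork: (63/172) × (16/63) × (39/63) × (5/63) ≈ 0.0045703
Highest score → egret.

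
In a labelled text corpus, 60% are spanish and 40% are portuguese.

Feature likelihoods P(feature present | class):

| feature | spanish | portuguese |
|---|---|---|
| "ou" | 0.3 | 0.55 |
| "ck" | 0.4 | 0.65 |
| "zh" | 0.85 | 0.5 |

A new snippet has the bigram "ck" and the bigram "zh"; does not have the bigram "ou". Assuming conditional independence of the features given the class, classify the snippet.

spanish

spanish: 0.6 × (1−0.3) × 0.4 × 0.85 = 0.1428
portuguese: 0.4 × (1−0.55) × 0.65 × 0.5 = 0.0585
Highest score → spanish.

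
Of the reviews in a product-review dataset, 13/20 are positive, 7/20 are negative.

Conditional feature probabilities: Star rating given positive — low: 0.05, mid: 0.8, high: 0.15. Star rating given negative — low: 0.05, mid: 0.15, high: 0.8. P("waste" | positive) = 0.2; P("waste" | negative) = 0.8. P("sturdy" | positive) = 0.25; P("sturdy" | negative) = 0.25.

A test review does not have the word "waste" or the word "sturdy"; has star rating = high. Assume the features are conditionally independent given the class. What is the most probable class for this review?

positive: 0.65 × 0.15 × (1−0.2) × (1−0.25) = 0.0585
negative: 0.35 × 0.8 × (1−0.8) × (1−0.25) = 0.042
Highest score → positive.

positive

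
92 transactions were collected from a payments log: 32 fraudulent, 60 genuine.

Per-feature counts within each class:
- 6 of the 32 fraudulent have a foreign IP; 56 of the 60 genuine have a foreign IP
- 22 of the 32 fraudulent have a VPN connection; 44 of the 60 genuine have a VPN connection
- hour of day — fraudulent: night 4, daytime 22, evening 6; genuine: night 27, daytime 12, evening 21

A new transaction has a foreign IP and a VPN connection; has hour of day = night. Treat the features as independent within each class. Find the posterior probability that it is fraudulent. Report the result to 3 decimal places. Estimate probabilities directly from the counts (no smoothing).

0.027

fraudulent: (32/92) × (6/32) × (22/32) × (4/32) ≈ 0.00560462
genuine: (60/92) × (56/60) × (44/60) × (27/60) ≈ 0.20087
P(fraudulent | x) = 0.00560462 / 0.20647462 ≈ 0.027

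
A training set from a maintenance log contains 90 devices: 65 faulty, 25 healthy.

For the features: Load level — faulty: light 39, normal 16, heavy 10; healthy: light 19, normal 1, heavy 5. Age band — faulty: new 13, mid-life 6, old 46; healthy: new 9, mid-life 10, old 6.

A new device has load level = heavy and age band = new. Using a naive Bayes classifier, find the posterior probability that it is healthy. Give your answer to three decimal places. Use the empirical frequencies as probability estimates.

0.474

faulty: (65/90) × (10/65) × (13/65) ≈ 0.0222222
healthy: (25/90) × (5/25) × (9/25) = 0.02
P(healthy | x) = 0.02 / 0.0422222 ≈ 0.474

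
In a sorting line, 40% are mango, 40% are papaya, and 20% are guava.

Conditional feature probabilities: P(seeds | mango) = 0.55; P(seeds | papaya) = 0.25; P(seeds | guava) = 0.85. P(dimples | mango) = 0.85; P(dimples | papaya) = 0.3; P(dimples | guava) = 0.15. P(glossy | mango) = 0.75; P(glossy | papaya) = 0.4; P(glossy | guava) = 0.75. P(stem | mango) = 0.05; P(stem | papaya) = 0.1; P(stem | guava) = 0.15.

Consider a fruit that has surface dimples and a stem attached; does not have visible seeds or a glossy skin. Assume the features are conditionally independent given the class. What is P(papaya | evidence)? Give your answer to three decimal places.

mango: 0.4 × (1−0.55) × 0.85 × (1−0.75) × 0.05 = 0.0019125
papaya: 0.4 × (1−0.25) × 0.3 × (1−0.4) × 0.1 = 0.0054
guava: 0.2 × (1−0.85) × 0.15 × (1−0.75) × 0.15 = 0.00016875
P(papaya | x) = 0.0054 / 0.00748125 ≈ 0.722

0.722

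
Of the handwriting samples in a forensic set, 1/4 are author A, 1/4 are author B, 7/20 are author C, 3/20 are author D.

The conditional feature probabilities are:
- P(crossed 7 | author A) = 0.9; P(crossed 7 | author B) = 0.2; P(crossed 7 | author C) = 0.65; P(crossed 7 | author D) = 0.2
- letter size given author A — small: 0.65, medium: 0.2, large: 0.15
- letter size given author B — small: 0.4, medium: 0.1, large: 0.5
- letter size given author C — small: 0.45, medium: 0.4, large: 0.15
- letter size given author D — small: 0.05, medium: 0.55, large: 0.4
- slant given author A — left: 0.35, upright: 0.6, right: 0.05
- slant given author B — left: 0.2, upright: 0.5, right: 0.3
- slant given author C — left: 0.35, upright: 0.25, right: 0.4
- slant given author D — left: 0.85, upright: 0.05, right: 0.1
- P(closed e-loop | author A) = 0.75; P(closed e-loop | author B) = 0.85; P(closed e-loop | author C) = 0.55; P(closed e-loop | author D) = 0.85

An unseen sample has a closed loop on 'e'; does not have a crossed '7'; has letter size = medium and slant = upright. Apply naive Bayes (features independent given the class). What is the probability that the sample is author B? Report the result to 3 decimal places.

author A: 0.25 × (1−0.9) × 0.2 × 0.6 × 0.75 = 0.00225
author B: 0.25 × (1−0.2) × 0.1 × 0.5 × 0.85 = 0.0085
author C: 0.35 × (1−0.65) × 0.4 × 0.25 × 0.55 = 0.0067375
author D: 0.15 × (1−0.2) × 0.55 × 0.05 × 0.85 = 0.002805
P(author B | x) = 0.0085 / 0.0202925 ≈ 0.419

0.419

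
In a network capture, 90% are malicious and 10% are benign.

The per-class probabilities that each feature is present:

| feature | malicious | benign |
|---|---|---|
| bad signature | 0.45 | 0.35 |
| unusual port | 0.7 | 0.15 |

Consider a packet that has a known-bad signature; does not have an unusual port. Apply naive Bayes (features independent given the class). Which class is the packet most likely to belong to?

malicious: 0.9 × 0.45 × (1−0.7) = 0.1215
benign: 0.1 × 0.35 × (1−0.15) = 0.02975
Highest score → malicious.

malicious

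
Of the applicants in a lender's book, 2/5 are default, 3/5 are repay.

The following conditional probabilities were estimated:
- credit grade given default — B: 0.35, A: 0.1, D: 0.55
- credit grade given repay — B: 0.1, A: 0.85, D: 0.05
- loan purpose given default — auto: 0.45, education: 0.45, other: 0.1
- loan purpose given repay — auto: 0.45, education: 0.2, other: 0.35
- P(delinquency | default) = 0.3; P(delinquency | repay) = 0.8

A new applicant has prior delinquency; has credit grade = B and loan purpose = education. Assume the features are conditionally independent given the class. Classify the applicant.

default: 0.4 × 0.35 × 0.45 × 0.3 = 0.0189
repay: 0.6 × 0.1 × 0.2 × 0.8 = 0.0096
Highest score → default.

default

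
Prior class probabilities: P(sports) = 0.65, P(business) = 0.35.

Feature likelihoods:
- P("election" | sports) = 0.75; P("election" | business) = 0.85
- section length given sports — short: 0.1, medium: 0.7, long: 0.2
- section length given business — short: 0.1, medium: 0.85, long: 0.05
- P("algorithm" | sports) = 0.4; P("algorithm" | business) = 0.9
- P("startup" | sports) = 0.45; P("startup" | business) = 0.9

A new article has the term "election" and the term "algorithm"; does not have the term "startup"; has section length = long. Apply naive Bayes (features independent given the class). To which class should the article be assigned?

sports: 0.65 × 0.75 × 0.2 × 0.4 × (1−0.45) = 0.02145
business: 0.35 × 0.85 × 0.05 × 0.9 × (1−0.9) = 0.00133875
Highest score → sports.

sports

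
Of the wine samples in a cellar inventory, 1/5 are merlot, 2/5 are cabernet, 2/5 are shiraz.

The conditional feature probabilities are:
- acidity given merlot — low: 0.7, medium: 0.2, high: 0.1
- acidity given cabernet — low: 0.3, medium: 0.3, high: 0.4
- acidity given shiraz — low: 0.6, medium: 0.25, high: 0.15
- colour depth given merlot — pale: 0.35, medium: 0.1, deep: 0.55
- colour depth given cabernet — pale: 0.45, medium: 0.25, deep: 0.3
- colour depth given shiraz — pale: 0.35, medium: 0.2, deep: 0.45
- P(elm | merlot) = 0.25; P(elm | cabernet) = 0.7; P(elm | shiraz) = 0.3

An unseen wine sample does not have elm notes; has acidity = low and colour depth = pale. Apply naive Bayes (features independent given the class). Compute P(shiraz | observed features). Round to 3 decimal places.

0.526

merlot: 0.2 × 0.7 × 0.35 × (1−0.25) = 0.03675
cabernet: 0.4 × 0.3 × 0.45 × (1−0.7) = 0.0162
shiraz: 0.4 × 0.6 × 0.35 × (1−0.3) = 0.0588
P(shiraz | x) = 0.0588 / 0.11175 ≈ 0.526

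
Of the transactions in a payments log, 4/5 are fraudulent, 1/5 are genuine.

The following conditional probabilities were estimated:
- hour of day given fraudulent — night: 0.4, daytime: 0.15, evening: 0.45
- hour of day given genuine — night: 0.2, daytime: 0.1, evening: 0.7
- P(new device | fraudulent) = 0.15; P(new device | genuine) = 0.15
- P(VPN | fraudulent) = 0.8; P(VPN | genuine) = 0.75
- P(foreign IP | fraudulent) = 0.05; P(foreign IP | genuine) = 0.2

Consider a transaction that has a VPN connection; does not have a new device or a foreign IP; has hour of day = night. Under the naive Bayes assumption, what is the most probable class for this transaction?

fraudulent: 0.8 × 0.4 × (1−0.15) × 0.8 × (1−0.05) = 0.20672
genuine: 0.2 × 0.2 × (1−0.15) × 0.75 × (1−0.2) = 0.0204
Highest score → fraudulent.

fraudulent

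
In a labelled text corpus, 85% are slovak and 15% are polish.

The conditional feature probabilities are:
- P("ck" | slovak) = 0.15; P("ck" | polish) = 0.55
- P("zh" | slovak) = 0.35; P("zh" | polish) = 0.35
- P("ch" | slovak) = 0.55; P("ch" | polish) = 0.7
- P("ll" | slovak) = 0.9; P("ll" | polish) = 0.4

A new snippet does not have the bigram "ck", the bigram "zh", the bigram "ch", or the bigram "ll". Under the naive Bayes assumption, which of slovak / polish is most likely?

slovak: 0.85 × (1−0.15) × (1−0.35) × (1−0.55) × (1−0.9) = 0.021133125
polish: 0.15 × (1−0.55) × (1−0.35) × (1−0.7) × (1−0.4) = 0.0078975
Highest score → slovak.

slovak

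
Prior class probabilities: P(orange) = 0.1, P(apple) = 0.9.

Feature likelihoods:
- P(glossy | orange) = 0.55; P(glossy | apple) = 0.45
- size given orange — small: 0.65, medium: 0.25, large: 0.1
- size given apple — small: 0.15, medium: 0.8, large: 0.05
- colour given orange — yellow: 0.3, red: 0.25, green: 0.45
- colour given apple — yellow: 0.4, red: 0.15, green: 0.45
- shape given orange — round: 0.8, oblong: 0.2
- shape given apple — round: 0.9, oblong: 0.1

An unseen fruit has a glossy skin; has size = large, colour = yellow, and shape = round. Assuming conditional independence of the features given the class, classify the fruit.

orange: 0.1 × 0.55 × 0.1 × 0.3 × 0.8 = 0.00132
apple: 0.9 × 0.45 × 0.05 × 0.4 × 0.9 = 0.00729
Highest score → apple.

apple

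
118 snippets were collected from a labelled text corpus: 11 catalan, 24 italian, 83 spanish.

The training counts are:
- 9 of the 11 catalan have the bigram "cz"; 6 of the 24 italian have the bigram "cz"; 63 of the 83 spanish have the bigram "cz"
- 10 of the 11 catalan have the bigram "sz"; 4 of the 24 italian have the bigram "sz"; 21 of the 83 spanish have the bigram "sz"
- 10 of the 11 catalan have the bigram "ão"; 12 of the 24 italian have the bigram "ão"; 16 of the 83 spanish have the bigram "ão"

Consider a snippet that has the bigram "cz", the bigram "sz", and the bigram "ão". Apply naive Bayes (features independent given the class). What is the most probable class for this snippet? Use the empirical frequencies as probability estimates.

catalan: (11/118) × (9/11) × (10/11) × (10/11) ≈ 0.063034
italian: (24/118) × (6/24) × (4/24) × (12/24) ≈ 0.00423729
spanish: (83/118) × (63/83) × (21/83) × (16/83) ≈ 0.02604
Highest score → catalan.

catalan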